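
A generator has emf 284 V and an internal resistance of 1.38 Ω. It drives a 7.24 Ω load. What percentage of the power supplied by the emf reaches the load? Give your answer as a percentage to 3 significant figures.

84.0 %

Both r and R carry the same current, so the power split is just the resistance split: η = R/(R+r).
η = R / (R + r) = 7.24 / (7.24 + 1.38) = 0.8399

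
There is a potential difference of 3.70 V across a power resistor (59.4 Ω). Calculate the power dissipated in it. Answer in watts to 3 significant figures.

0.230 W

With V across and R both known, P = V²/R gives the dissipation directly.
P = (3.70 V)² / 59.4 Ω = 0.2305 W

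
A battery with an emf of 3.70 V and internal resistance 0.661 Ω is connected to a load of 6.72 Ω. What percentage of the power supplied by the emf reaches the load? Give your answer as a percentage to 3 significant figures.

91.0 %

Both r and R carry the same current, so the power split is just the resistance split: η = R/(R+r).
η = R / (R + r) = 6.72 / (6.72 + 0.661) = 0.9104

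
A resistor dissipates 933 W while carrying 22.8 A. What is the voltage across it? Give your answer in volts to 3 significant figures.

40.9 V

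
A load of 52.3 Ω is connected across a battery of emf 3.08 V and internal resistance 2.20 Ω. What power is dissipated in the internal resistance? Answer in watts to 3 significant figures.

The source's internal resistance is just another series element carrying I; its dissipation is I²r.
I = ε / (r + R) = 3.08 / (2.20 + 52.3) = 0.05651 A
P_int = I² r = (0.05651)² × 2.20 = 0.007026 W

0.00703 W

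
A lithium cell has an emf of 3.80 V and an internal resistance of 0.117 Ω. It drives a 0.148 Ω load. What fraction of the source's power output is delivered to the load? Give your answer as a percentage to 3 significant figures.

Both r and R carry the same current, so the power split is just the resistance split: η = R/(R+r).
η = R / (R + r) = 0.148 / (0.148 + 0.117) = 0.5585

55.8 %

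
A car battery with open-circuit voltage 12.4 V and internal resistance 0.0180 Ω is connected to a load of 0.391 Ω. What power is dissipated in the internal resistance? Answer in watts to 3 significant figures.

16.5 W

Internal loss is I²r, with I set by the total series resistance r+R.
I = ε / (r + R) = 12.4 / (0.0180 + 0.391) = 30.32 A
P_int = I² r = (30.32)² × 0.0180 = 16.55 W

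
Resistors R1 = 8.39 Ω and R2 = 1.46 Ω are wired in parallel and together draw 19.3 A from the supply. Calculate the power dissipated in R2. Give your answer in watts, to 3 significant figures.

We need the common branch voltage; get it from I_total × R_eq, then P = V²/R for the branch.
1/R_eq = 1/8.39 + 1/1.46 ⇒ R_eq = 1.244 Ω
V = I_total × R_eq = 19.30 × 1.244 = 24.00 V
P_R2 = V² / R2 = (24.00)² / 1.46 = 394.6 W

395 W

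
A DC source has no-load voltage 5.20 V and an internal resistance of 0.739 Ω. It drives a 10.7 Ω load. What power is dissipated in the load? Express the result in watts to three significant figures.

2.21 W

Find the circuit current first, then P = I²R for the load (series elements share I).
I = ε / (r + R) = 5.20 / (0.739 + 10.7) = 0.4546 A
P_load = I² R = (0.4546)² × 10.7 = 2.211 W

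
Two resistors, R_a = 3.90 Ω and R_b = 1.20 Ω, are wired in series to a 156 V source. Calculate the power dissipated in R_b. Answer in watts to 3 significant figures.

1120 W

Series elements share the same current, so find I first, then use P = I²R.
R_total = 3.90 + 1.20 = 5.100 Ω
I = V / R_total = 156 / 5.100 = 30.59 A
P_R_b = I² × R_b = (30.59)² × 1.20 = 1123 W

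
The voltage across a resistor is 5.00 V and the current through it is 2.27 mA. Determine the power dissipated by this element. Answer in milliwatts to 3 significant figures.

11.3 mW

Since both terminal voltage and current are stated, P = V I gives the power in one step.
P = 5.00 V × 0.002270 A = 0.01135 W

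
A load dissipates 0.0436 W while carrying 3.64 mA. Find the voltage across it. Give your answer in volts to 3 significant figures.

12.0 V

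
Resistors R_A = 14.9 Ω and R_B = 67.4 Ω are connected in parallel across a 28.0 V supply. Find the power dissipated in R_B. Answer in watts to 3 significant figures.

11.6 W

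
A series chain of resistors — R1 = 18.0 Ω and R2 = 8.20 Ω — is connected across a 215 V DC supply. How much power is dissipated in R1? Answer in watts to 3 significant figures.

Every series element carries the same I. Get I from the total resistance, then P = I² × R1.
R_total = 18.0 + 8.20 = 26.20 Ω
I = V / R_total = 215 / 26.20 = 8.206 A
P_R1 = I² × R1 = (8.206)² × 18.0 = 1212 W

1210 W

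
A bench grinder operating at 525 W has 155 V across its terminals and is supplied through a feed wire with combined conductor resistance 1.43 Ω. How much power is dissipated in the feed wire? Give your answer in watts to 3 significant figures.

16.4 W

Line loss is just I²R for the cable — we know both I and R_line directly.
I = P / V = 525 / 155 = 3.387 A through the feed wire.
P_line = I² R_line = (3.387)² × 1.43 = 16.41 W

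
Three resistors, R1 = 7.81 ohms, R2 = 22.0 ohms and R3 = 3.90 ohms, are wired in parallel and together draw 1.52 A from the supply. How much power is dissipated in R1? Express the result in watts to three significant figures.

We need the common branch voltage; get it from I_total × R_eq, then P = V²/R for the branch.
1/R_eq = 1/7.81 + 1/22.0 + 1/3.90 ⇒ R_eq = 2.326 Ω
V = I_total × R_eq = 1.520 × 2.326 = 3.536 V
P_R1 = V² / R1 = (3.536)² / 7.81 = 1.601 W

1.60 W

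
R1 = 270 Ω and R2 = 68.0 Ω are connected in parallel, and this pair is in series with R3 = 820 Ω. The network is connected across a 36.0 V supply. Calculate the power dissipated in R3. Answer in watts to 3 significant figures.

1.39 W

Combine R1 and R2 into their parallel equivalent first, reducing the network to two series resistors.
R_p = (270×68.0)/(270+68.0) = 54.32 Ω
R_total = R_p + 820 = 54.32 + 820 = 874.3 Ω
I = V / R_total = 36.0 / 874.3 = 0.04117 A
All the supply current flows through R3; use P = I²R3.
P_R3 = (0.04117)² × 820 = 1.390 W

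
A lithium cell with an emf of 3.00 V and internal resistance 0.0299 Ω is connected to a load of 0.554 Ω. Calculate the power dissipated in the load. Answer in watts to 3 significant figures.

The internal resistance and the load are in series, so the same I flows through both; get I from ε/(r+R), then I²R for the load.
I = ε / (r + R) = 3.00 / (0.0299 + 0.554) = 5.138 A
P_load = I² R = (5.138)² × 0.554 = 14.62 W

14.6 W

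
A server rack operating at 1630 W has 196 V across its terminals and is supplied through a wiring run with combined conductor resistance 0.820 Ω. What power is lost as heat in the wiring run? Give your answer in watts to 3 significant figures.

The wiring run is a series resistance carrying the load current; its dissipation is I²R_line.
I = P / V = 1630 / 196 = 8.316 A through the wiring run.
P_line = I² R_line = (8.316)² × 0.820 = 56.71 W

56.7 W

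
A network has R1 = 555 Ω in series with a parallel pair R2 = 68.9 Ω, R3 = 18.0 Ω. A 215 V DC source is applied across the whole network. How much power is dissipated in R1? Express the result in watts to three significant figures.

Reduce the parallel pair to R_p first; the network is then a simple series string.
R_p = (68.9×18.0)/(68.9+18.0) = 14.27 Ω
R_total = 555 + 14.27 = 569.3 Ω
I = V / R_total = 215 / 569.3 = 0.3777 A
R1 is in the main series path, so its power is I²R1.
P_R1 = (0.3777)² × 555 = 79.16 W

79.2 W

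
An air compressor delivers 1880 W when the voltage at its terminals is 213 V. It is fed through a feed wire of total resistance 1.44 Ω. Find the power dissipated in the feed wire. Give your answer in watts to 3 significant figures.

Only the current and the line resistance are needed for the I²R loss.
I = P / V = 1880 / 213 = 8.826 A through the feed wire.
P_line = I² R_line = (8.826)² × 1.44 = 112.2 W

112 W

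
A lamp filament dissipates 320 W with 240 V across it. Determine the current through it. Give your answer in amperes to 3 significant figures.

Inverting the appropriate power form: I = P / V.
I = 320 / 240 = 1.333 A

1.33 A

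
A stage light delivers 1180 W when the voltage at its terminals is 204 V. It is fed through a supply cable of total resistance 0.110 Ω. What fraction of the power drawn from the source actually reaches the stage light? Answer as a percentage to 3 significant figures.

99.7 %

I = P / V = 1180 / 204 = 5.784 A through the supply cable.
P_line = I² R_line = (5.784)² × 0.110 = 3.680 W
P_source = P_load + P_line = 1180 + 3.680 = 1184 W
η = P_load / P_source = 1180 / 1184 = 0.9969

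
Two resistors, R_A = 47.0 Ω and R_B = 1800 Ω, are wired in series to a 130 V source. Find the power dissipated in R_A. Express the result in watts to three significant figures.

0.233 W

Since the resistors are in series they all carry the loop current I = V/R_total; the power in any one is I²R.
R_total = 47.0 + 1800 = 1847 Ω
I = V / R_total = 130 / 1847 = 0.07038 A
P_R_A = I² × R_A = (0.07038)² × 47.0 = 0.2328 W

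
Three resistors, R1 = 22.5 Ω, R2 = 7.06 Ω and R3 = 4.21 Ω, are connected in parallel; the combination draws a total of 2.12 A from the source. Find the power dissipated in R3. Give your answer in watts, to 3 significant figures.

Only the total current is stated, so first find the parallel equivalent to get the voltage across the combination.
1/R_eq = 1/22.5 + 1/7.06 + 1/4.21 ⇒ R_eq = 2.361 Ω
V = I_total × R_eq = 2.120 × 2.361 = 5.005 V
P_R3 = V² / R3 = (5.005)² / 4.21 = 5.949 W

5.95 W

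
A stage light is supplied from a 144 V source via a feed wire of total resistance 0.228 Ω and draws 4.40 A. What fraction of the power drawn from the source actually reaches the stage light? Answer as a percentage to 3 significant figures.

99.3 %

The feed wire carries the full 4.40 A.
P_line = I² R_line = (4.400)² × 0.228 = 4.414 W
P_source = V I = 144 × 4.400 = 633.6 W; P_load = 629.2 W
η = P_load / P_source = 629.2 / 633.6 = 0.9930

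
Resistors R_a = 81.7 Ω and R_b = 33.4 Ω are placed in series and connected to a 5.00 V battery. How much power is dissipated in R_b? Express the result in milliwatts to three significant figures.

The current is common to all series resistors; compute it, then apply P = I²R for the target.
R_total = 81.7 + 33.4 = 115.1 Ω
I = V / R_total = 5.00 / 115.1 = 0.04344 A
P_R_b = I² × R_b = (0.04344)² × 33.4 = 0.06303 W

63.0 mW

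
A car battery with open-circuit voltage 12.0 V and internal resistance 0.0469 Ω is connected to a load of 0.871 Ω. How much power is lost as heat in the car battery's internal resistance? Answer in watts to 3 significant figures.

8.02 W

The source's internal resistance is just another series element carrying I; its dissipation is I²r.
I = ε / (r + R) = 12.0 / (0.0469 + 0.871) = 13.07 A
P_int = I² r = (13.07)² × 0.0469 = 8.016 W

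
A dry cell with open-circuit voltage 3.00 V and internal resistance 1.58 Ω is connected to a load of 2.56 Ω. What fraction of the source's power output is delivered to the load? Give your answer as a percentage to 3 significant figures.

The source delivers εI, of which I²R reaches the load and I²r is lost; since I is common, η = R/(R+r).
η = R / (R + r) = 2.56 / (2.56 + 1.58) = 0.6184

61.8 %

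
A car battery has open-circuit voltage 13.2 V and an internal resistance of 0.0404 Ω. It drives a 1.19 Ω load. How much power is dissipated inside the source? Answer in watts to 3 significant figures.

Internal loss is I²r, with I set by the total series resistance r+R.
I = ε / (r + R) = 13.2 / (0.0404 + 1.19) = 10.73 A
P_int = I² r = (10.73)² × 0.0404 = 4.650 W

4.65 W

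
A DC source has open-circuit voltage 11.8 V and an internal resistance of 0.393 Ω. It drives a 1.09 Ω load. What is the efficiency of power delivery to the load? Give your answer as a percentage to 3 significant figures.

Efficiency is P_load / P_total. With a series r and R sharing the same I, P = I²R for each, so η = R/(R+r).
η = R / (R + r) = 1.09 / (1.09 + 0.393) = 0.7350

73.5 %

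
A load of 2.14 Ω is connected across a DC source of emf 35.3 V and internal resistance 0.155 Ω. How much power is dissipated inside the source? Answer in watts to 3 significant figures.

Internal loss is I²r, with I set by the total series resistance r+R.
I = ε / (r + R) = 35.3 / (0.155 + 2.14) = 15.38 A
P_int = I² r = (15.38)² × 0.155 = 36.67 W

36.7 W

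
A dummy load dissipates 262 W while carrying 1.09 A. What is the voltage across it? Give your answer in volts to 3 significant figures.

240 V

Inverting the appropriate power form: V = P / I.
V = 262 / 1.090 = 240.4 V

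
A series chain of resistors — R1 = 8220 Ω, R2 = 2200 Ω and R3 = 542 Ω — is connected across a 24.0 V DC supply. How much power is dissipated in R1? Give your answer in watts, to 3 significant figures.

0.0394 W

Since the resistors are in series they all carry the loop current I = V/R_total; the power in any one is I²R.
R_total = 8220 + 2200 + 542 = 10960 Ω
I = V / R_total = 24.0 / 10960 = 0.002189 A
P_R1 = I² × R1 = (0.002189)² × 8220 = 0.03940 W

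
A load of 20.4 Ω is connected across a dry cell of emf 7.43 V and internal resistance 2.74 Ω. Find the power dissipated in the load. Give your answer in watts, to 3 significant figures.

With r and R in series, I = ε/(r+R); the load dissipates I²R.
I = ε / (r + R) = 7.43 / (2.74 + 20.4) = 0.3211 A
P_load = I² R = (0.3211)² × 20.4 = 2.103 W

2.10 W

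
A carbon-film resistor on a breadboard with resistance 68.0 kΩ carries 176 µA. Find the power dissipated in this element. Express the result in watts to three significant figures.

0.00211 W

With I and R stated, P = I²R applies in one step.
P = (0.0001760 A)² × 68000 Ω = 0.002106 W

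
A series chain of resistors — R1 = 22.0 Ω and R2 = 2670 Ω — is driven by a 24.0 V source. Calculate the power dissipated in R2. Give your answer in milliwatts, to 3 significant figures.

In a series string the same current flows through every resistor — find that current, then P = I²R for the one we want.
R_total = 22.0 + 2670 = 2692 Ω
I = V / R_total = 24.0 / 2692 = 0.008915 A
P_R2 = I² × R2 = (0.008915)² × 2670 = 0.2122 W

212 mW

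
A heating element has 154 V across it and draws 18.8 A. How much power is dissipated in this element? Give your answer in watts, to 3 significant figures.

2900 W

Since both terminal voltage and current are stated, P = V I gives the power in one step.
P = 154 V × 18.80 A = 2895 W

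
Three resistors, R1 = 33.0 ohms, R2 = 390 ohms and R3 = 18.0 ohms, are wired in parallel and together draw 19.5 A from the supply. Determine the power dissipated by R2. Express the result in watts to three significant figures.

The branches share the same voltage, but only the total current is given — find V from the equivalent resistance first.
1/R_eq = 1/33.0 + 1/390 + 1/18.0 ⇒ R_eq = 11.31 Ω
V = I_total × R_eq = 19.50 × 11.31 = 220.5 V
P_R2 = V² / R2 = (220.5)² / 390 = 124.7 W

125 W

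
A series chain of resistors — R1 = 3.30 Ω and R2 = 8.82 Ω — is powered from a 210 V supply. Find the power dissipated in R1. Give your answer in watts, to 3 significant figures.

Series elements share the same current, so find I first, then use P = I²R.
R_total = 3.30 + 8.82 = 12.12 Ω
I = V / R_total = 210 / 12.12 = 17.33 A
P_R1 = I² × R1 = (17.33)² × 3.30 = 990.7 W

991 W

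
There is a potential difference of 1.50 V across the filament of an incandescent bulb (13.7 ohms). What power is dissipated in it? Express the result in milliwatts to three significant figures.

With V across and R both known, P = V²/R gives the dissipation directly.
P = (1.50 V)² / 13.7 Ω = 0.1642 W

164 mW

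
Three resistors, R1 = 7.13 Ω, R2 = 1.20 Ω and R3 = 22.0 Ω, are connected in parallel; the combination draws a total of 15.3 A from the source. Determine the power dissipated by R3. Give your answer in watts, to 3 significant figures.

The branches share the same voltage, but only the total current is given — find V from the equivalent resistance first.
1/R_eq = 1/7.13 + 1/1.20 + 1/22.0 ⇒ R_eq = 0.9813 Ω
V = I_total × R_eq = 15.30 × 0.9813 = 15.01 V
P_R3 = V² / R3 = (15.01)² / 22.0 = 10.25 W

10.2 W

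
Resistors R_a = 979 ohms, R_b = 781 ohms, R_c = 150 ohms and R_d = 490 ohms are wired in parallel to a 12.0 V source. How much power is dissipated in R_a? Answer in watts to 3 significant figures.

The supply voltage appears across each parallel branch — just use P = V²/R_a.
P_R_a = V² / R_a = (12.0)² / 979 Ω = 0.1471 W

0.147 W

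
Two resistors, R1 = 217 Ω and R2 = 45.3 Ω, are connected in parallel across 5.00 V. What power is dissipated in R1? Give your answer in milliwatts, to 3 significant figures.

115 mW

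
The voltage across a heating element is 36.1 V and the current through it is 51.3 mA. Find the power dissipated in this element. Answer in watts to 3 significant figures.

1.85 W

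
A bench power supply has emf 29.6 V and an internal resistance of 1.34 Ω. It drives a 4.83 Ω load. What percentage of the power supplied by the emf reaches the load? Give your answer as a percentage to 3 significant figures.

78.3 %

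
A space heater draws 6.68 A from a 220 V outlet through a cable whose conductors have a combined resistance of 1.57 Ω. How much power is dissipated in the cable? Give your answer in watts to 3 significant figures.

Only the current and the line resistance are needed for the I²R loss.
The cable carries the full 6.68 A.
P_line = I² R_line = (6.680)² × 1.57 = 70.06 W

70.1 W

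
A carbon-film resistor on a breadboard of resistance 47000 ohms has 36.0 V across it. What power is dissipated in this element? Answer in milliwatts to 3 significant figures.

27.6 mW

Voltage and resistance are given, so P = V²/R is the one-step route.
P = (36.0 V)² / 47000 Ω = 0.02757 W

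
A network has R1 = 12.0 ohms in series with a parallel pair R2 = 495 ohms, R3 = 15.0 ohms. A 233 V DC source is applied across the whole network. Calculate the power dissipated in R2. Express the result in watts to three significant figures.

Reduce the parallel pair to R_p first; the network is then a simple series string.
R_p = (495×15.0)/(495+15.0) = 14.56 Ω
R_total = 12.0 + 14.56 = 26.56 Ω
I = V / R_total = 233 / 26.56 = 8.773 A
Voltage across the parallel pair: V_p = I × R_p = 8.773 × 14.56 = 127.7 V
With V_p across R2, its power is V_p²/R2.
P_R2 = (127.7)² / 495 = 32.96 W

33.0 W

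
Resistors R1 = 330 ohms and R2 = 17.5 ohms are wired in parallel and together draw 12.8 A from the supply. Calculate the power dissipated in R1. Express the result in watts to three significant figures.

Parallel branches share V, not I — compute V via R_eq, then use V²/R for the target branch.
1/R_eq = 1/330 + 1/17.5 ⇒ R_eq = 16.62 Ω
V = I_total × R_eq = 12.80 × 16.62 = 212.7 V
P_R1 = V² / R1 = (212.7)² / 330 = 137.1 W

137 W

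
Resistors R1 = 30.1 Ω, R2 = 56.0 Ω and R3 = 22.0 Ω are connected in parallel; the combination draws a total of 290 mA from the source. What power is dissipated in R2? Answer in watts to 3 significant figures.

We need the common branch voltage; get it from I_total × R_eq, then P = V²/R for the branch.
1/R_eq = 1/30.1 + 1/56.0 + 1/22.0 ⇒ R_eq = 10.36 Ω
V = I_total × R_eq = 0.2900 × 10.36 = 3.004 V
P_R2 = V² / R2 = (3.004)² / 56.0 = 0.1612 W

0.161 W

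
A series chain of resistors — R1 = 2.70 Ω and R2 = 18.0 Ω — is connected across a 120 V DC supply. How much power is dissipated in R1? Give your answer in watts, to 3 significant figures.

Every series element carries the same I. Get I from the total resistance, then P = I² × R1.
R_total = 2.70 + 18.0 = 20.70 Ω
I = V / R_total = 120 / 20.70 = 5.797 A
P_R1 = I² × R1 = (5.797)² × 2.70 = 90.74 W

90.7 W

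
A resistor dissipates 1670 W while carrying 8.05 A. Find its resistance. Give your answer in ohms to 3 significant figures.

Inverting the appropriate power form: R = P / I².
R = 1670 / (8.050)² = 25.77 Ω

25.8 Ω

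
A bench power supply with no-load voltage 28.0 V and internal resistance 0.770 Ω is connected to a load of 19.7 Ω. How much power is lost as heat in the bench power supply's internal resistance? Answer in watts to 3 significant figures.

The internal resistance carries the same current as the load; P_int = I²r.
I = ε / (r + R) = 28.0 / (0.770 + 19.7) = 1.368 A
P_int = I² r = (1.368)² × 0.770 = 1.441 W

1.44 W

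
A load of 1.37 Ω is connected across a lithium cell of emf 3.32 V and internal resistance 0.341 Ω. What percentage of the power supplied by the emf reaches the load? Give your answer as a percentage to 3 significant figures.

Efficiency is P_load / P_total. With a series r and R sharing the same I, P = I²R for each, so η = R/(R+r).
η = R / (R + r) = 1.37 / (1.37 + 0.341) = 0.8007

80.1 %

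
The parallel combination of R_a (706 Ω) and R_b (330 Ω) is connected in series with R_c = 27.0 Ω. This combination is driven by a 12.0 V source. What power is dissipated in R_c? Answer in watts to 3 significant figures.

Reduce the parallel combination to a single R_p; the circuit then becomes R_p in series with the remaining resistor.
R_p = (706×330)/(706+330) = 224.9 Ω
R_total = R_p + 27.0 = 224.9 + 27.0 = 251.9 Ω
I = V / R_total = 12.0 / 251.9 = 0.04764 A
R_c is the series element, so its power is I²R.
P_R_c = (0.04764)² × 27.0 = 0.06128 W

0.0613 W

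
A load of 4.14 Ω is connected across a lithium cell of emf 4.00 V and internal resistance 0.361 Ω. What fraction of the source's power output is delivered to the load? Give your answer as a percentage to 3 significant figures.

92.0 %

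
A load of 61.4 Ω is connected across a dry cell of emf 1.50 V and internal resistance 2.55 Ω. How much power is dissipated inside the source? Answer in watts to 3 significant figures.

The source's internal resistance is just another series element carrying I; its dissipation is I²r.
I = ε / (r + R) = 1.50 / (2.55 + 61.4) = 0.02346 A
P_int = I² r = (0.02346)² × 2.55 = 0.001403 W

0.00140 W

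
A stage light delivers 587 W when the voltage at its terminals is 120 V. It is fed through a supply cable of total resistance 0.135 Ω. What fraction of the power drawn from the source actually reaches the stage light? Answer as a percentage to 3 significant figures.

I = P / V = 587 / 120 = 4.892 A through the supply cable.
P_line = I² R_line = (4.892)² × 0.135 = 3.230 W
P_source = P_load + P_line = 587.0 + 3.230 = 590.2 W
η = P_load / P_source = 587.0 / 590.2 = 0.9945

99.5 %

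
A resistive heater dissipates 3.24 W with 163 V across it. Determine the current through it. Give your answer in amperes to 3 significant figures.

0.0199 A

The two known quantities fix the third via I = P / V.
I = 3.24 / 163 = 0.01988 A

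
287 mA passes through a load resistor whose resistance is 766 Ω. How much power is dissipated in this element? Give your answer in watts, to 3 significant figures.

63.1 W

Current and resistance are given, so P = I²R is the direct form.
P = (0.2870 A)² × 766 Ω = 63.09 W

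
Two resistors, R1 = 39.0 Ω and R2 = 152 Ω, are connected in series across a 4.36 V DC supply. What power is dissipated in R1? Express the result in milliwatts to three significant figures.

20.3 mW

Every series element carries the same I. Get I from the total resistance, then P = I² × R1.
R_total = 39.0 + 152 = 191.0 Ω
I = V / R_total = 4.36 / 191.0 = 0.02283 A
P_R1 = I² × R1 = (0.02283)² × 39.0 = 0.02032 W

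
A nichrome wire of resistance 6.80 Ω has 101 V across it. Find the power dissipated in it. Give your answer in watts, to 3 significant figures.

1500 W

With V across and R both known, P = V²/R gives the dissipation directly.
P = (101 V)² / 6.80 Ω = 1500 W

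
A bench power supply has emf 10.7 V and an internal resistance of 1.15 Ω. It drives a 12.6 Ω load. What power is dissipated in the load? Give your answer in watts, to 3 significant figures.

Load and internal resistance form a series loop — compute the loop current, then the load power via I²R.
I = ε / (r + R) = 10.7 / (1.15 + 12.6) = 0.7782 A
P_load = I² R = (0.7782)² × 12.6 = 7.630 W

7.63 W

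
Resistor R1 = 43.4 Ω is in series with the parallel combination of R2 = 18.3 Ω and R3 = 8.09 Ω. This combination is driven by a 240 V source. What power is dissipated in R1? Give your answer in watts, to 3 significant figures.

Replace R2 and R3 with their parallel equivalent so the circuit becomes R1 in series with R_p.
R_p = (18.3×8.09)/(18.3+8.09) = 5.610 Ω
R_total = 43.4 + 5.610 = 49.01 Ω
I = V / R_total = 240 / 49.01 = 4.897 A
R1 carries the full series current, so P = I²R.
P_R1 = (4.897)² × 43.4 = 1041 W

1040 W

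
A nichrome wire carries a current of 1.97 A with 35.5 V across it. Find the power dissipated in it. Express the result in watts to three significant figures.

69.9 W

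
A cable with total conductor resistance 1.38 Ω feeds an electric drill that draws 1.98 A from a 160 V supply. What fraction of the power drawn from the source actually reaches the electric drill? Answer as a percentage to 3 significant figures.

The cable carries the full 1.98 A.
P_line = I² R_line = (1.980)² × 1.38 = 5.410 W
P_source = V I = 160 × 1.980 = 316.8 W; P_load = 311.4 W
η = P_load / P_source = 311.4 / 316.8 = 0.9829

98.3 %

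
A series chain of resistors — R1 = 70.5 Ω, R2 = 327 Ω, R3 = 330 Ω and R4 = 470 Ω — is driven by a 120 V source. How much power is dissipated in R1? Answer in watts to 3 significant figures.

0.708 W

Series elements share the same current, so find I first, then use P = I²R.
R_total = 70.5 + 327 + 330 + 470 = 1198 Ω
I = V / R_total = 120 / 1198 = 0.1002 A
P_R1 = I² × R1 = (0.1002)² × 70.5 = 0.7079 W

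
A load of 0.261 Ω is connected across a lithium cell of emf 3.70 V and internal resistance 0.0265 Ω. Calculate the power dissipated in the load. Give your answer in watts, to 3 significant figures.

43.2 W

With r and R in series, I = ε/(r+R); the load dissipates I²R.
I = ε / (r + R) = 3.70 / (0.0265 + 0.261) = 12.87 A
P_load = I² R = (12.87)² × 0.261 = 43.23 W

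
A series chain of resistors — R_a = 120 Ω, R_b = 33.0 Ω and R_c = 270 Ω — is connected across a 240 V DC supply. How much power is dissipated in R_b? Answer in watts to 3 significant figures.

Every series element carries the same I. Get I from the total resistance, then P = I² × R_b.
R_total = 120 + 33.0 + 270 = 423.0 Ω
I = V / R_total = 240 / 423.0 = 0.5674 A
P_R_b = I² × R_b = (0.5674)² × 33.0 = 10.62 W

10.6 W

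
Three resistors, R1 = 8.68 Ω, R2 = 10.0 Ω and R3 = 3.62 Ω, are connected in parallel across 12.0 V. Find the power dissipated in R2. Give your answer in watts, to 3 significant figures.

14.4 W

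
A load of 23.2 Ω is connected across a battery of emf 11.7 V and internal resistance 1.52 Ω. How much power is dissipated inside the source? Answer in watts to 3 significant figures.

The internal resistance carries the same current as the load; P_int = I²r.
I = ε / (r + R) = 11.7 / (1.52 + 23.2) = 0.4733 A
P_int = I² r = (0.4733)² × 1.52 = 0.3405 W

0.341 W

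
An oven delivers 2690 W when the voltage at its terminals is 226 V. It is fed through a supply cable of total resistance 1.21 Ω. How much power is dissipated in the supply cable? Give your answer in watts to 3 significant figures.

The supply cable and load are in series, so the same current flows in both; the loss is I²R_line.
I = P / V = 2690 / 226 = 11.90 A through the supply cable.
P_line = I² R_line = (11.90)² × 1.21 = 171.4 W

171 W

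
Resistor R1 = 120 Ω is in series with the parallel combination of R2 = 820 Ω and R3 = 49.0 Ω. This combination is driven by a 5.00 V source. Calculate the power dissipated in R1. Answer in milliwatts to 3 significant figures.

109 mW

First combine the parallel branches into one equivalent R_p, then R1 + R_p is a series pair.
R_p = (820×49.0)/(820+49.0) = 46.24 Ω
R_total = 120 + 46.24 = 166.2 Ω
I = V / R_total = 5.00 / 166.2 = 0.03008 A
R1 carries the full series current, so P = I²R.
P_R1 = (0.03008)² × 120 = 0.1086 W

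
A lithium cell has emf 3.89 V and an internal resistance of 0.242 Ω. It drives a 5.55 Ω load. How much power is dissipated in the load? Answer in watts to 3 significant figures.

2.50 W

Find the circuit current first, then P = I²R for the load (series elements share I).
I = ε / (r + R) = 3.89 / (0.242 + 5.55) = 0.6716 A
P_load = I² R = (0.6716)² × 5.55 = 2.503 W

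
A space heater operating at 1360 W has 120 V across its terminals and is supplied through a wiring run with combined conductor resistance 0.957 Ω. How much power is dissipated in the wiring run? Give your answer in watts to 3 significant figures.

123 W

Only the current and the line resistance are needed for the I²R loss.
I = P / V = 1360 / 120 = 11.33 A through the wiring run.
P_line = I² R_line = (11.33)² × 0.957 = 122.9 W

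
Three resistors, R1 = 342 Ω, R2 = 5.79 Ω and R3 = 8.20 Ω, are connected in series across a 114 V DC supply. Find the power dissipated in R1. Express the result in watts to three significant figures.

Series elements share the same current, so find I first, then use P = I²R.
R_total = 342 + 5.79 + 8.20 = 356.0 Ω
I = V / R_total = 114 / 356.0 = 0.3202 A
P_R1 = I² × R1 = (0.3202)² × 342 = 35.07 W

35.1 W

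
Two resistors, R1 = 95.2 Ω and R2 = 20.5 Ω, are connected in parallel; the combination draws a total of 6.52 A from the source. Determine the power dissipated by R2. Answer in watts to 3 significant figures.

The branches share the same voltage, but only the total current is given — find V from the equivalent resistance first.
1/R_eq = 1/95.2 + 1/20.5 ⇒ R_eq = 16.87 Ω
V = I_total × R_eq = 6.520 × 16.87 = 110.0 V
P_R2 = V² / R2 = (110.0)² / 20.5 = 590.0 W

590 W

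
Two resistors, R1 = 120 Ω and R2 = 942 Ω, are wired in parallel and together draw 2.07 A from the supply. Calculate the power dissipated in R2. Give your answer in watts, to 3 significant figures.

51.5 W

The branches share the same voltage, but only the total current is given — find V from the equivalent resistance first.
1/R_eq = 1/120 + 1/942 ⇒ R_eq = 106.4 Ω
V = I_total × R_eq = 2.070 × 106.4 = 220.3 V
P_R2 = V² / R2 = (220.3)² / 942 = 51.54 W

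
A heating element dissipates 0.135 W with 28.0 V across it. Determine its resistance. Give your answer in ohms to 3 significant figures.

5810 Ω

Inverting the appropriate power form: R = V² / P.
R = (28.0)² / 0.135 = 5807 Ω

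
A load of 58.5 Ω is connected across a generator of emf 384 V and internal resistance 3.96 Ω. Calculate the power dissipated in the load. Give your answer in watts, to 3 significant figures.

Find the circuit current first, then P = I²R for the load (series elements share I).
I = ε / (r + R) = 384 / (3.96 + 58.5) = 6.148 A
P_load = I² R = (6.148)² × 58.5 = 2211 W

2210 W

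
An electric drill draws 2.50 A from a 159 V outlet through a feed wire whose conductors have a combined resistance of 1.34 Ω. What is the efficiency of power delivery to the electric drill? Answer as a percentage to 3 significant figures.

The feed wire carries the full 2.50 A.
P_line = I² R_line = (2.500)² × 1.34 = 8.375 W
P_source = V I = 159 × 2.500 = 397.5 W; P_load = 389.1 W
η = P_load / P_source = 389.1 / 397.5 = 0.9789

97.9 %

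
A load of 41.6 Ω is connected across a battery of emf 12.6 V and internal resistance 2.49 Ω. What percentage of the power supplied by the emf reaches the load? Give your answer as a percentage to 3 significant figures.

The source delivers εI, of which I²R reaches the load and I²r is lost; since I is common, η = R/(R+r).
η = R / (R + r) = 41.6 / (41.6 + 2.49) = 0.9435

94.4 %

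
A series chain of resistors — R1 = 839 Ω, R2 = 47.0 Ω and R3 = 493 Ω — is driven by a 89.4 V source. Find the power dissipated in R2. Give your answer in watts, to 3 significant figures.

The current is common to all series resistors; compute it, then apply P = I²R for the target.
R_total = 839 + 47.0 + 493 = 1379 Ω
I = V / R_total = 89.4 / 1379 = 0.06483 A
P_R2 = I² × R2 = (0.06483)² × 47.0 = 0.1975 W

0.198 W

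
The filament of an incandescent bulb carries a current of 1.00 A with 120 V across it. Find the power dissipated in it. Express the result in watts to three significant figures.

Both the voltage across and the current through the element are known, so P = V I applies directly.
P = 120 V × 1.000 A = 120.0 W

120 W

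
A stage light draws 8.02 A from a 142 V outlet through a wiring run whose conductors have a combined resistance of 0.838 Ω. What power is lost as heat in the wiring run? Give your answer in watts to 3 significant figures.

Line loss is just I²R for the cable — we know both I and R_line directly.
The wiring run carries the full 8.02 A.
P_line = I² R_line = (8.020)² × 0.838 = 53.90 W

53.9 W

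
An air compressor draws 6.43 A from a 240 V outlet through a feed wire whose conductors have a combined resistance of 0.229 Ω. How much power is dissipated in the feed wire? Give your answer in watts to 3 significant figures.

The feed wire is a series resistance carrying the load current; its dissipation is I²R_line.
The feed wire carries the full 6.43 A.
P_line = I² R_line = (6.430)² × 0.229 = 9.468 W

9.47 W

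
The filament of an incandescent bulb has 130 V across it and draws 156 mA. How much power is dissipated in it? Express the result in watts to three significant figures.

20.3 W

Both the voltage across and the current through the element are known, so P = V I applies directly.
P = 130 V × 0.1560 A = 20.28 W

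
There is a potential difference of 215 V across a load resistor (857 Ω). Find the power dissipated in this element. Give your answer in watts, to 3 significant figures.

V and R are stated; P = V²/R avoids computing the current.
P = (215 V)² / 857 Ω = 53.94 W

53.9 W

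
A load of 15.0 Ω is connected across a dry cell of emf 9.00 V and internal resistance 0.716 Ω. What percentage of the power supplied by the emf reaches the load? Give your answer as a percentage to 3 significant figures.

95.4 %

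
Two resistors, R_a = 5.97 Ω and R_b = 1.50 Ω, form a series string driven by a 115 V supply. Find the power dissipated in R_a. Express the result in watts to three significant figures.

In a series string the same current flows through every resistor — find that current, then P = I²R for the one we want.
R_total = 5.97 + 1.50 = 7.470 Ω
I = V / R_total = 115 / 7.470 = 15.39 A
P_R_a = I² × R_a = (15.39)² × 5.97 = 1415 W

1410 W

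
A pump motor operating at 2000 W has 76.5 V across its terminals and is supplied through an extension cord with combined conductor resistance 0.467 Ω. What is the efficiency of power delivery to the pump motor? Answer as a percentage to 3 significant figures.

86.2 %

I = P / V = 2000 / 76.5 = 26.14 A through the extension cord.
P_line = I² R_line = (26.14)² × 0.467 = 319.2 W
P_source = P_load + P_line = 2000 + 319.2 = 2319 W
η = P_load / P_source = 2000 / 2319 = 0.8624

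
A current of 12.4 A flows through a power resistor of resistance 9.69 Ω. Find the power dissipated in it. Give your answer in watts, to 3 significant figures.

The current through and the resistance of the element are both given; use P = I²R.
P = (12.40 A)² × 9.69 Ω = 1490 W

1490 W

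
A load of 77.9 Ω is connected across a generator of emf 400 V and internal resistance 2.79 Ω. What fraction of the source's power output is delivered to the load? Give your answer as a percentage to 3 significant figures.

96.5 %

Efficiency is P_load / P_total. With a series r and R sharing the same I, P = I²R for each, so η = R/(R+r).
η = R / (R + r) = 77.9 / (77.9 + 2.79) = 0.9654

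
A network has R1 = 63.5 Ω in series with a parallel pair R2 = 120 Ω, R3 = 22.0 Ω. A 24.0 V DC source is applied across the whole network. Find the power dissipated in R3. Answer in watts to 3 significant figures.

Reduce the parallel pair to R_p first; the network is then a simple series string.
R_p = (120×22.0)/(120+22.0) = 18.59 Ω
R_total = 63.5 + 18.59 = 82.09 Ω
I = V / R_total = 24.0 / 82.09 = 0.2924 A
Voltage across the parallel pair: V_p = I × R_p = 0.2924 × 18.59 = 5.435 V
R3 is across V_p, so use P = V²/R for that branch.
P_R3 = (5.435)² / 22.0 = 1.343 W

1.34 W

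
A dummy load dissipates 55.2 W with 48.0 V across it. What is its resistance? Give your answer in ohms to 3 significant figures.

41.7 Ω

The two known quantities fix the third via R = V² / P.
R = (48.0)² / 55.2 = 41.74 Ω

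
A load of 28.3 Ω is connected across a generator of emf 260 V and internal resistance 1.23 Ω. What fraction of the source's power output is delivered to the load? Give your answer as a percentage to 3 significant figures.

Both r and R carry the same current, so the power split is just the resistance split: η = R/(R+r).
η = R / (R + r) = 28.3 / (28.3 + 1.23) = 0.9583

95.8 %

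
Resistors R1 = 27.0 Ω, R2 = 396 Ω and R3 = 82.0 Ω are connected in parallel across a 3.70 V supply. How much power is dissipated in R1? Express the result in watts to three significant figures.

0.507 W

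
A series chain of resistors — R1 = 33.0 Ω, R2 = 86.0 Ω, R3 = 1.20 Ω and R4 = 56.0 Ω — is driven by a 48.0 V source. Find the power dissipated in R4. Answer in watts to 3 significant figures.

4.16 W

The current is common to all series resistors; compute it, then apply P = I²R for the target.
R_total = 33.0 + 86.0 + 1.20 + 56.0 = 176.2 Ω
I = V / R_total = 48.0 / 176.2 = 0.2724 A
P_R4 = I² × R4 = (0.2724)² × 56.0 = 4.156 W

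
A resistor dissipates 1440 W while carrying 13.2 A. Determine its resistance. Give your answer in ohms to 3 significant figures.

8.26 Ω

From P = V I = I²R = V²/R, with the two given quantities we get R = P / I².
R = 1440 / (13.20)² = 8.264 Ω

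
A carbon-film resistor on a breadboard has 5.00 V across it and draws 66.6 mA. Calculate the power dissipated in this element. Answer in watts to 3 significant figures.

0.333 W

V and I are known directly — P = V I, no intermediate step needed.
P = 5.00 V × 0.06660 A = 0.3330 W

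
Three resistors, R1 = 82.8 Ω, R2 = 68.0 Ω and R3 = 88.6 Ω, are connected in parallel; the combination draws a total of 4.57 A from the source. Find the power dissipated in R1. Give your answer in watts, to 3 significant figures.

174 W

The branches share the same voltage, but only the total current is given — find V from the equivalent resistance first.
1/R_eq = 1/82.8 + 1/68.0 + 1/88.6 ⇒ R_eq = 26.27 Ω
V = I_total × R_eq = 4.570 × 26.27 = 120.0 V
P_R1 = V² / R1 = (120.0)² / 82.8 = 174.0 W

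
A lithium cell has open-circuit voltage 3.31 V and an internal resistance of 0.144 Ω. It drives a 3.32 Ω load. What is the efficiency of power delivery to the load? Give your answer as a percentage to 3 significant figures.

95.8 %

Both r and R carry the same current, so the power split is just the resistance split: η = R/(R+r).
η = R / (R + r) = 3.32 / (3.32 + 0.144) = 0.9584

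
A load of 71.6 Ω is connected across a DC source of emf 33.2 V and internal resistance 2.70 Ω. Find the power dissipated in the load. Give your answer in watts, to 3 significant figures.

Find the circuit current first, then P = I²R for the load (series elements share I).
I = ε / (r + R) = 33.2 / (2.70 + 71.6) = 0.4468 A
P_load = I² R = (0.4468)² × 71.6 = 14.30 W

14.3 W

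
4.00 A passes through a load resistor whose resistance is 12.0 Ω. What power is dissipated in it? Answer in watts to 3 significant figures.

The current through and the resistance of the element are both given; use P = I²R.
P = (4.000 A)² × 12.0 Ω = 192.0 W

192 W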